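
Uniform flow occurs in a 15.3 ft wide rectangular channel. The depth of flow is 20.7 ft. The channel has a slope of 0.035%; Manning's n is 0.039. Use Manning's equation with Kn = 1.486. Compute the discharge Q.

Q = 711 ft³/s

Flow area A = b·y = 15.3 × 20.7 = 316.7 ft². Wetted perimeter P = b + 2y = 15.3 + 2×20.7 = 56.7 ft.
Hydraulic radius R = A/P = 316.7/56.7 = 5.586 ft.
Manning's equation: Q = (1.486/n) A R^(2/3) S^(1/2) = (1.486/0.039) × 316.7 × 5.586^(2/3) × 0.00035^(1/2) = 711 ft³/s.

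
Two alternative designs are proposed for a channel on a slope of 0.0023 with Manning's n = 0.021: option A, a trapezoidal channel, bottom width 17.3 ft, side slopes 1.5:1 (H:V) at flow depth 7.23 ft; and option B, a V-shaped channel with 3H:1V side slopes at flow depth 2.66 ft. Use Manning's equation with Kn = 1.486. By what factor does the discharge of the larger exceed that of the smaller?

Channel A: With bottom width b = 17.3 ft and side slope z = 1.5: A = (b + zy)y = (17.3 + 1.5×7.23)×7.23 = 203.5 ft²; P = b + 2y√(1+z²) = 17.3 + 2×7.23×1.803 = 43.37 ft. Hydraulic radius R = A/P = 203.5/43.37 = 4.692 ft. Q_A = (1.486/0.021)·203.5·4.692^(2/3)·√0.0023 = 1935 ft³/s.
Channel B: For a triangular section with side slope z = 3: A = zy² = 3×2.66² = 21.23 ft²; P = 2y√(1+z²) = 2×2.66×3.162 = 16.82 ft. Hydraulic radius R = A/P = 21.23/16.82 = 1.262 ft. Q_B = (1.486/0.021)·21.23·1.262^(2/3)·√0.0023 = 84.11 ft³/s.
The larger discharge is 1935 ft³/s and the smaller is 84.11 ft³/s; the ratio is 23.

23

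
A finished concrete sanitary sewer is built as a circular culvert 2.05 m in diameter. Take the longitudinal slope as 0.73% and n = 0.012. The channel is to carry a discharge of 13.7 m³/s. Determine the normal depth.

y_n = 1.54 m

Manning's equation rearranged: A R^(2/3) = nQ / (1·√S) = 0.012 × 13.7 / (√0.0073) = 1.924.
Trying y = 1.82 m: A R^(2/3) = 2.239 — too large.
Trying y = 1.54 m: A R^(2/3) = 1.931 — ≈ 1.924.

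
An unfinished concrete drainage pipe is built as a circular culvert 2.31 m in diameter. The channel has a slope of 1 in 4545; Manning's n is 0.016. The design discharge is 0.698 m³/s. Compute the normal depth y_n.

Manning's equation rearranged: A R^(2/3) = nQ / (1·√S) = 0.016 × 0.698 / (√0.00022) = 0.7529.
At y = 0.983 m: A R^(2/3) = 1.096 — too large.
At y = 0.621 m: A R^(2/3) = 0.4595 — too small.
At y = 0.802 m: A R^(2/3) = 0.7526 — close enough.

y_n = 0.802 m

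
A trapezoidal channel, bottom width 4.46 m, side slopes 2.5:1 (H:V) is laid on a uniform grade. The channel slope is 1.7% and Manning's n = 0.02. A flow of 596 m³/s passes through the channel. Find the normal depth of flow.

Manning's equation rearranged: A R^(2/3) = nQ / (1·√S) = 0.02 × 596 / (√0.017) = 91.42.
Trying y = 4.81 m: A R^(2/3) = 150.4 — high.
Trying y = 3.47 m: A R^(2/3) = 71.6 — low.
Trying y = 3.87 m: A R^(2/3) = 91.47 — matches.

y_n = 3.87 m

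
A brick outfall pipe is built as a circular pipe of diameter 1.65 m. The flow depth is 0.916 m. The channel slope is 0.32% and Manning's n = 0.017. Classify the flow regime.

subcritical

For a circular section of diameter D = 1.65 m at depth y = 0.916 m, the central angle is θ = 2 arccos(1 − 2y/D) = 3.363 rad. Then A = (D²/8)(θ − sin θ) = 1.219 m² and P = Dθ/2 = 2.774 m.
Hydraulic radius R = A/P = 1.219/2.774 = 0.4394 m.
V = (1/n) R^(2/3) √S = (1/0.017) × 0.4394^(2/3) × √0.0032 = 1.923 m/s. Hydraulic depth D_h = A/T = 1.219/1.64 = 0.7433 m.
Froude number Fr = V/√(g·D_h) = 1.923/√(9.81×0.7433) = 0.712, which is less than 1, so the flow is subcritical.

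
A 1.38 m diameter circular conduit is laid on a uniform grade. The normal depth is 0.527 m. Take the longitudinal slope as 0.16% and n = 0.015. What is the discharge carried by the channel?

For a circular section of diameter D = 1.38 m at depth y = 0.527 m, the central angle is θ = 2 arccos(1 − 2y/D) = 2.665 rad. Then A = (D²/8)(θ − sin θ) = 0.525 m² and P = Dθ/2 = 1.839 m.
Hydraulic radius R = A/P = 0.525/1.839 = 0.2856 m.
Manning's equation: Q = (1/n) A R^(2/3) S^(1/2) = (1/0.015) × 0.525 × 0.2856^(2/3) × 0.0016^(1/2) = 0.607 m³/s.

Q = 0.607 m³/s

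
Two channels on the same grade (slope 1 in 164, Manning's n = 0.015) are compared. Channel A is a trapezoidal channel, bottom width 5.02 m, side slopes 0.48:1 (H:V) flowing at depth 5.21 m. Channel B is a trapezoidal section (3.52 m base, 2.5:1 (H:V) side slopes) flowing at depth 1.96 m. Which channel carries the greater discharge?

channel A

Channel A: With bottom width b = 5.02 m and side slope z = 0.48: A = (b + zy)y = (5.02 + 0.48×5.21)×5.21 = 39.18 m²; P = b + 2y√(1+z²) = 5.02 + 2×5.21×1.109 = 16.58 m. Hydraulic radius R = A/P = 39.18/16.58 = 2.364 m. Q_A = (1/0.015)·39.18·2.364^(2/3)·√0.006098 = 361.9 m³/s.
Channel B: With bottom width b = 3.52 m and side slope z = 2.5: A = (b + zy)y = (3.52 + 2.5×1.96)×1.96 = 16.5 m²; P = b + 2y√(1+z²) = 3.52 + 2×1.96×2.693 = 14.07 m. Hydraulic radius R = A/P = 16.5/14.07 = 1.173 m. Q_B = (1/0.015)·16.5·1.173^(2/3)·√0.006098 = 95.53 m³/s.
Q_A = 361.9 m³/s vs Q_B = 95.53 m³/s, so channel A carries more.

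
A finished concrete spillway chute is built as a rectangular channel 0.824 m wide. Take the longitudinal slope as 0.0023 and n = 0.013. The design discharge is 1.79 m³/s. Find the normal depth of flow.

Manning's equation rearranged: A R^(2/3) = nQ / (1·√S) = 0.013 × 1.79 / (√0.0023) = 0.4852.
Trying y = 0.962 m: A R^(2/3) = 0.3461 — low.
Trying y = 1.4 m: A R^(2/3) = 0.5378 — high.
Trying y = 1.28 m: A R^(2/3) = 0.4849 — ≈ 0.4852.

y_n = 1.28 m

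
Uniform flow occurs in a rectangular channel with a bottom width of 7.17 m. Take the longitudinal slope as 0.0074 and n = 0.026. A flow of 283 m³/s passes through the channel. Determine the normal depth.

Manning's equation rearranged: A R^(2/3) = nQ / (1·√S) = 0.026 × 283 / (√0.0074) = 85.54.
At y = 5.41 m: A R^(2/3) = 64.74 — short.
At y = 7.99 m: A R^(2/3) = 104.8 — over.
At y = 6.76 m: A R^(2/3) = 85.49 — ≈ 85.54.

y_n = 6.76 m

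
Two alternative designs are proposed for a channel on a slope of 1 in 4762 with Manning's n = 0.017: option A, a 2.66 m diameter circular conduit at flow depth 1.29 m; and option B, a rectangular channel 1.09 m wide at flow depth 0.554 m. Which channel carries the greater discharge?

Channel A: For a circular section of diameter D = 2.66 m at depth y = 1.29 m, the central angle is θ = 2 arccos(1 − 2y/D) = 3.081 rad. Then A = (D²/8)(θ − sin θ) = 2.672 m² and P = Dθ/2 = 4.098 m. Hydraulic radius R = A/P = 2.672/4.098 = 0.652 m. Q_A = (1/0.017)·2.672·0.652^(2/3)·√0.00021 = 1.713 m³/s.
Channel B: Flow area A = b·y = 1.09 × 0.554 = 0.6039 m². Wetted perimeter P = b + 2y = 1.09 + 2×0.554 = 2.198 m. Hydraulic radius R = A/P = 0.6039/2.198 = 0.2747 m. Q_B = (1/0.017)·0.6039·0.2747^(2/3)·√0.00021 = 0.2175 m³/s.
Q_A = 1.713 m³/s vs Q_B = 0.2175 m³/s, so channel A carries more.

channel A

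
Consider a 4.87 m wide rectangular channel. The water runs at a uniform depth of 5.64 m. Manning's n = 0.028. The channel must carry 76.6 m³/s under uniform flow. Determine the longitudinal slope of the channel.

Flow area A = b·y = 4.87 × 5.64 = 27.47 m². Wetted perimeter P = b + 2y = 4.87 + 2×5.64 = 16.15 m.
Hydraulic radius R = A/P = 27.47/16.15 = 1.701 m.
From Manning's equation, S = [nQ / (1 A R^(2/3))]² = [0.028 × 76.6 / (1 × 27.47 × 1.701^(2/3))]² = 0.003.

S = 0.003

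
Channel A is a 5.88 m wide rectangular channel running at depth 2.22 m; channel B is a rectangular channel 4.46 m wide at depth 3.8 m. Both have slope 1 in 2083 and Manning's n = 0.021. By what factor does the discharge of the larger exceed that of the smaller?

1.39

Channel A: Flow area A = b·y = 5.88 × 2.22 = 13.05 m². Wetted perimeter P = b + 2y = 5.88 + 2×2.22 = 10.32 m. Hydraulic radius R = A/P = 13.05/10.32 = 1.265 m. Q_A = (1/0.021)·13.05·1.265^(2/3)·√0.0004801 = 15.93 m³/s.
Channel B: Flow area A = b·y = 4.46 × 3.8 = 16.95 m². Wetted perimeter P = b + 2y = 4.46 + 2×3.8 = 12.06 m. Hydraulic radius R = A/P = 16.95/12.06 = 1.405 m. Q_B = (1/0.021)·16.95·1.405^(2/3)·√0.0004801 = 22.19 m³/s.
The larger discharge is 22.19 m³/s and the smaller is 15.93 m³/s; the ratio is 1.39.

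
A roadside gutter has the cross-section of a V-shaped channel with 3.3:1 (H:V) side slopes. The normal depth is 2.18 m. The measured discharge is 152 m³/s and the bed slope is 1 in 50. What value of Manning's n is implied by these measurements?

For a triangular section with side slope z = 3.3: A = zy² = 3.3×2.18² = 15.68 m²; P = 2y√(1+z²) = 2×2.18×3.448 = 15.03 m.
Hydraulic radius R = A/P = 15.68/15.03 = 1.043 m.
Rearranging Manning's equation: n = (1/Q) A R^(2/3) S^(1/2) = (1/152) × 15.68 × 1.043^(2/3) × √0.02 = 0.015.

n = 0.015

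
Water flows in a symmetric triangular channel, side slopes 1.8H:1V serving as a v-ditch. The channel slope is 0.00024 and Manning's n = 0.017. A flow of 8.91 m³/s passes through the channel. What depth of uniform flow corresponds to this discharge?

Manning's equation rearranged: A R^(2/3) = nQ / (1·√S) = 0.017 × 8.91 / (√0.00024) = 9.777.
Trying y = 2.69 m: A R^(2/3) = 14.51 — too large.
Trying y = 1.82 m: A R^(2/3) = 5.119 — too small.
Trying y = 2.32 m: A R^(2/3) = 9.779 — ≈ 9.777.

y_n = 2.32 m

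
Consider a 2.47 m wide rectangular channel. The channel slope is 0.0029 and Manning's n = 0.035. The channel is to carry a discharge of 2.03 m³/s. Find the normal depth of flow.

Manning's equation rearranged: A R^(2/3) = nQ / (1·√S) = 0.035 × 2.03 / (√0.0029) = 1.319.
Try y = 0.676 m: A R^(2/3) = 0.9613 — too small.
Try y = 1.03 m: A R^(2/3) = 1.732 — too large.
Try y = 0.846 m: A R^(2/3) = 1.32 — ≈ 1.319.

y_n = 0.846 m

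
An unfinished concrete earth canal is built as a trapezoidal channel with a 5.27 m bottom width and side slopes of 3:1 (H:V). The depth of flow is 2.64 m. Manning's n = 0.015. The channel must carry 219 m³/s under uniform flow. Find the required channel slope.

S = 0.00482

With bottom width b = 5.27 m and side slope z = 3: A = (b + zy)y = (5.27 + 3×2.64)×2.64 = 34.82 m²; P = b + 2y√(1+z²) = 5.27 + 2×2.64×3.162 = 21.97 m.
Hydraulic radius R = A/P = 34.82/21.97 = 1.585 m.
From Manning's equation, S = [nQ / (1 A R^(2/3))]² = [0.015 × 219 / (1 × 34.82 × 1.585^(2/3))]² = 0.00482.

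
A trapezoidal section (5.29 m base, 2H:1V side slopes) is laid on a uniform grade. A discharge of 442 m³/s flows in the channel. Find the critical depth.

y_c = 5.15 m

At critical depth, Q² T / (g A³) = 1, i.e. A³/T = Q²/g = 442²/9.81 = 19910.
At y = 3.97 m: A³/T = 6844 — low.
At y = 6.58 m: A³/T = 56600 — high.
At y = 5.15 m: A³/T = 19990 — ≈ 19910.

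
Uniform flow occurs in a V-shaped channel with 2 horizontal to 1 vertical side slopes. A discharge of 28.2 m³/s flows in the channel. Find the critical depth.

At critical depth, Q² T / (g A³) = 1, i.e. A³/T = Q²/g = 28.2²/9.81 = 81.06.
At y = 1.56 m: A³/T = 18.48 — low.
At y = 2.52 m: A³/T = 203.3 — high.
At y = 2.1 m: A³/T = 81.68 — ≈ 81.06.

y_c = 2.1 m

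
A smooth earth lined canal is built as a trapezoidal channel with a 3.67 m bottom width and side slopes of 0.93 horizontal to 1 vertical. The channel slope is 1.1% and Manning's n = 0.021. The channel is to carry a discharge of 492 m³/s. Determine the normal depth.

y_n = 5.71 m

Manning's equation rearranged: A R^(2/3) = nQ / (1·√S) = 0.021 × 492 / (√0.011) = 98.51.
At y = 4.74 m: A R^(2/3) = 66.8 — too small.
At y = 6.92 m: A R^(2/3) = 148.6 — too large.
At y = 5.71 m: A R^(2/3) = 98.48 — close enough.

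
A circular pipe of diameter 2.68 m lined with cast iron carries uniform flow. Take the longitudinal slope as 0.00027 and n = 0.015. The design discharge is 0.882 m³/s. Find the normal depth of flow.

y_n = 0.784 m

Manning's equation rearranged: A R^(2/3) = nQ / (1·√S) = 0.015 × 0.882 / (√0.00027) = 0.8052.
Trying y = 0.848 m: A R^(2/3) = 0.9374 — high.
Trying y = 0.784 m: A R^(2/3) = 0.8055 — ≈ 0.8052.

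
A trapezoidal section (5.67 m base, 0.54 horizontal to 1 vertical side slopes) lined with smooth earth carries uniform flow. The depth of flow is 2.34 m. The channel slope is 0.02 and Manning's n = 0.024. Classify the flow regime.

With bottom width b = 5.67 m and side slope z = 0.54: A = (b + zy)y = (5.67 + 0.54×2.34)×2.34 = 16.22 m²; P = b + 2y√(1+z²) = 5.67 + 2×2.34×1.136 = 10.99 m.
Hydraulic radius R = A/P = 16.22/10.99 = 1.476 m.
V = (1/n) R^(2/3) √S = (1/0.024) × 1.476^(2/3) × √0.02 = 7.64 m/s. Hydraulic depth D_h = A/T = 16.22/8.197 = 1.979 m.
Froude number Fr = V/√(g·D_h) = 7.64/√(9.81×1.979) = 1.73, which is greater than 1, so the flow is supercritical.

supercritical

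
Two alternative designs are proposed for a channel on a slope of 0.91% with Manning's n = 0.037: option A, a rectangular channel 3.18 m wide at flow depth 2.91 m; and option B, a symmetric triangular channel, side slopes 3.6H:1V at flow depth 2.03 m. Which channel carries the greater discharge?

Channel A: Flow area A = b·y = 3.18 × 2.91 = 9.254 m². Wetted perimeter P = b + 2y = 3.18 + 2×2.91 = 9 m. Hydraulic radius R = A/P = 9.254/9 = 1.028 m. Q_A = (1/0.037)·9.254·1.028^(2/3)·√0.0091 = 24.3 m³/s.
Channel B: For a triangular section with side slope z = 3.6: A = zy² = 3.6×2.03² = 14.84 m²; P = 2y√(1+z²) = 2×2.03×3.736 = 15.17 m. Hydraulic radius R = A/P = 14.84/15.17 = 0.978 m. Q_B = (1/0.037)·14.84·0.978^(2/3)·√0.0091 = 37.68 m³/s.
Q_A = 24.3 m³/s vs Q_B = 37.68 m³/s, so channel B carries more.

channel B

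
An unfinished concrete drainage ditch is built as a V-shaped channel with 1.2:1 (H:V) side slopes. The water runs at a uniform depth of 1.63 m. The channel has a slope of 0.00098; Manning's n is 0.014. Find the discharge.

For a triangular section with side slope z = 1.2: A = zy² = 1.2×1.63² = 3.188 m²; P = 2y√(1+z²) = 2×1.63×1.562 = 5.092 m.
Hydraulic radius R = A/P = 3.188/5.092 = 0.6261 m.
Manning's equation: Q = (1/n) A R^(2/3) S^(1/2) = (1/0.014) × 3.188 × 0.6261^(2/3) × 0.00098^(1/2) = 5.22 m³/s.

Q = 5.22 m³/s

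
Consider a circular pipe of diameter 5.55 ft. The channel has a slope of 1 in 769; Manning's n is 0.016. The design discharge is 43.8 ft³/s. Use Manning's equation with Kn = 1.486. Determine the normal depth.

Manning's equation rearranged: A R^(2/3) = nQ / (1.486·√S) = 0.016 × 43.8 / (1.486 × √0.0013) = 13.08.
At y = 1.98 ft: A R^(2/3) = 8.203 — low.
At y = 2.56 ft: A R^(2/3) = 13.09 — ≈ 13.08.

y_n = 2.56 ft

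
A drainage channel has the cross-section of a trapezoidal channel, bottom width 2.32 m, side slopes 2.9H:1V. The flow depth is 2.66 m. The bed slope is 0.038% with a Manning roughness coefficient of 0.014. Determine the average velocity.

With bottom width b = 2.32 m and side slope z = 2.9: A = (b + zy)y = (2.32 + 2.9×2.66)×2.66 = 26.69 m²; P = b + 2y√(1+z²) = 2.32 + 2×2.66×3.068 = 18.64 m.
Hydraulic radius R = A/P = 26.69/18.64 = 1.432 m.
From Manning's equation, V = (1/n) R^(2/3) S^(1/2) = (1/0.014) × 1.432^(2/3) × 0.00038^(1/2) = 1.77 m/s.

V = 1.77 m/s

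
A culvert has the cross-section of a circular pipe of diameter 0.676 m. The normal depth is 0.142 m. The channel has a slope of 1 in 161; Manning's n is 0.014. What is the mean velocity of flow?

V = 1.09 m/s

For a circular section of diameter D = 0.676 m at depth y = 0.142 m, the central angle is θ = 2 arccos(1 − 2y/D) = 1.904 rad. Then A = (D²/8)(θ − sin θ) = 0.05481 m² and P = Dθ/2 = 0.6437 m.
Hydraulic radius R = A/P = 0.05481/0.6437 = 0.08515 m.
From Manning's equation, V = (1/n) R^(2/3) S^(1/2) = (1/0.014) × 0.08515^(2/3) × 0.006211^(1/2) = 1.09 m/s.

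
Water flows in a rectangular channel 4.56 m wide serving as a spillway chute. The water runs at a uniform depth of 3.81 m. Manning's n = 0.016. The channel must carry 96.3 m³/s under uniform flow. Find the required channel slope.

Flow area A = b·y = 4.56 × 3.81 = 17.37 m². Wetted perimeter P = b + 2y = 4.56 + 2×3.81 = 12.18 m.
Hydraulic radius R = A/P = 17.37/12.18 = 1.426 m.
From Manning's equation, S = [nQ / (1 A R^(2/3))]² = [0.016 × 96.3 / (1 × 17.37 × 1.426^(2/3))]² = 0.0049.

S = 0.0049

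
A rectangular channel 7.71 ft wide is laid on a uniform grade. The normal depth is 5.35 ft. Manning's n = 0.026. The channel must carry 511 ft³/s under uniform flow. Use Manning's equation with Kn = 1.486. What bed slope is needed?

Flow area A = b·y = 7.71 × 5.35 = 41.25 ft². Wetted perimeter P = b + 2y = 7.71 + 2×5.35 = 18.41 ft.
Hydraulic radius R = A/P = 41.25/18.41 = 2.241 ft.
From Manning's equation, S = [nQ / (1.486 A R^(2/3))]² = [0.026 × 511 / (1.486 × 41.25 × 2.241^(2/3))]² = 0.016.

S = 0.016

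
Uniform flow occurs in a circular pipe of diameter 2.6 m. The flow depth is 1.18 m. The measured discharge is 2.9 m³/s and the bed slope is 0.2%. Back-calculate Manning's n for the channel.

n = 0.026

For a circular section of diameter D = 2.6 m at depth y = 1.18 m, the central angle is θ = 2 arccos(1 − 2y/D) = 2.957 rad. Then A = (D²/8)(θ − sin θ) = 2.343 m² and P = Dθ/2 = 3.844 m.
Hydraulic radius R = A/P = 2.343/3.844 = 0.6096 m.
Rearranging Manning's equation: n = (1/Q) A R^(2/3) S^(1/2) = (1/2.9) × 2.343 × 0.6096^(2/3) × √0.002 = 0.026.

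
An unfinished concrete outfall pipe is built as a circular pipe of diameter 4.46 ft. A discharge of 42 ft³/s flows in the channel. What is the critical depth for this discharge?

y_c = 1.87 ft

At critical depth, Q² T / (g A³) = 1, i.e. A³/T = Q²/g = 42²/32.2 = 54.78.
Trying y = 1.41 ft: A³/T = 18.36 — short.
Trying y = 1.87 ft: A³/T = 54.48 — ≈ 54.78.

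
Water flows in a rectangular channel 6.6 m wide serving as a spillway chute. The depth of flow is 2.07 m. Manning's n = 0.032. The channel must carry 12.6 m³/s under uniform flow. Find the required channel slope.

S = 0.000632

Flow area A = b·y = 6.6 × 2.07 = 13.66 m². Wetted perimeter P = b + 2y = 6.6 + 2×2.07 = 10.74 m.
Hydraulic radius R = A/P = 13.66/10.74 = 1.272 m.
From Manning's equation, S = [nQ / (1 A R^(2/3))]² = [0.032 × 12.6 / (1 × 13.66 × 1.272^(2/3))]² = 0.000632.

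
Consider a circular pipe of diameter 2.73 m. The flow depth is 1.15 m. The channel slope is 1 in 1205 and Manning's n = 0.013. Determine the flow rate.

For a circular section of diameter D = 2.73 m at depth y = 1.15 m, the central angle is θ = 2 arccos(1 − 2y/D) = 2.825 rad. Then A = (D²/8)(θ − sin θ) = 2.342 m² and P = Dθ/2 = 3.856 m.
Hydraulic radius R = A/P = 2.342/3.856 = 0.6074 m.
Manning's equation: Q = (1/n) A R^(2/3) S^(1/2) = (1/0.013) × 2.342 × 0.6074^(2/3) × 0.0008299^(1/2) = 3.72 m³/s.

Q = 3.72 m³/s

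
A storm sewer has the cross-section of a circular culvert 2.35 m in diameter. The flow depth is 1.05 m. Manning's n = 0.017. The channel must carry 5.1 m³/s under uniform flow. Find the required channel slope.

S = 0.0048

For a circular section of diameter D = 2.35 m at depth y = 1.05 m, the central angle is θ = 2 arccos(1 − 2y/D) = 2.928 rad. Then A = (D²/8)(θ − sin θ) = 1.875 m² and P = Dθ/2 = 3.441 m.
Hydraulic radius R = A/P = 1.875/3.441 = 0.5451 m.
From Manning's equation, S = [nQ / (1 A R^(2/3))]² = [0.017 × 5.1 / (1 × 1.875 × 0.5451^(2/3))]² = 0.0048.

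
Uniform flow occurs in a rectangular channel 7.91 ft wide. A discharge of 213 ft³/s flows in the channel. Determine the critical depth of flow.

y_c = 2.82 ft

For a rectangular channel, critical depth y_c = (q²/g)^(1/3) where q = Q/b = 213/7.91 = 26.93 ft²/s.
So y_c = (26.93²/32.2)^(1/3) = 2.82 ft.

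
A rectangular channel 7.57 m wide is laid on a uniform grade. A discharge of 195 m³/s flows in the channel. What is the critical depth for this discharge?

For a rectangular channel, critical depth y_c = (q²/g)^(1/3) where q = Q/b = 195/7.57 = 25.76 m²/s.
So y_c = (25.76²/9.81)^(1/3) = 4.07 m.

y_c = 4.07 m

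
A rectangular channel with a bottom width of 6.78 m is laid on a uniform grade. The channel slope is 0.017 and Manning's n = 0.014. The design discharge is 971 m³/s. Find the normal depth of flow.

Manning's equation rearranged: A R^(2/3) = nQ / (1·√S) = 0.014 × 971 / (√0.017) = 104.3.
Trying y = 10.3 m: A R^(2/3) = 130.4 — too large.
Trying y = 6.1 m: A R^(2/3) = 69.51 — too small.
Trying y = 8.52 m: A R^(2/3) = 104.3 — ≈ 104.3.

y_n = 8.52 m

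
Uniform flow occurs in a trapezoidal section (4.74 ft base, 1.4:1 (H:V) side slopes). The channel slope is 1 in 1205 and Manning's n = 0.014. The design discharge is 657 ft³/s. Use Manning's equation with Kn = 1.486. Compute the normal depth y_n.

Manning's equation rearranged: A R^(2/3) = nQ / (1.486·√S) = 0.014 × 657 / (1.486 × √0.0008299) = 214.9.
Trying y = 7.87 ft: A R^(2/3) = 307.1 — over.
Trying y = 4.65 ft: A R^(2/3) = 96.93 — short.
Trying y = 6.71 ft: A R^(2/3) = 214.8 — matches.

y_n = 6.71 ft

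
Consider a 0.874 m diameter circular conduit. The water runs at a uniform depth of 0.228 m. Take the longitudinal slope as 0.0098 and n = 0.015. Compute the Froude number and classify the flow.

For a circular section of diameter D = 0.874 m at depth y = 0.228 m, the central angle is θ = 2 arccos(1 − 2y/D) = 2.144 rad. Then A = (D²/8)(θ − sin θ) = 0.1245 m² and P = Dθ/2 = 0.937 m.
Hydraulic radius R = A/P = 0.1245/0.937 = 0.1329 m.
V = (1/n) R^(2/3) √S = (1/0.015) × 0.1329^(2/3) × √0.0098 = 1.719 m/s. Hydraulic depth D_h = A/T = 0.1245/0.7676 = 0.1622 m.
Froude number Fr = V/√(g·D_h) = 1.719/√(9.81×0.1622) = 1.36, which is greater than 1, so the flow is supercritical.

supercritical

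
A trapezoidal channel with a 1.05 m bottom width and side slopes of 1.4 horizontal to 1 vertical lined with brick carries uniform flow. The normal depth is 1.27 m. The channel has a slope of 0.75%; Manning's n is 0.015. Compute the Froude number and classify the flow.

With bottom width b = 1.05 m and side slope z = 1.4: A = (b + zy)y = (1.05 + 1.4×1.27)×1.27 = 3.592 m²; P = b + 2y√(1+z²) = 1.05 + 2×1.27×1.72 = 5.42 m.
Hydraulic radius R = A/P = 3.592/5.42 = 0.6627 m.
V = (1/n) R^(2/3) √S = (1/0.015) × 0.6627^(2/3) × √0.0075 = 4.388 m/s. Hydraulic depth D_h = A/T = 3.592/4.606 = 0.7798 m.
Froude number Fr = V/√(g·D_h) = 4.388/√(9.81×0.7798) = 1.59, which is greater than 1, so the flow is supercritical.

supercritical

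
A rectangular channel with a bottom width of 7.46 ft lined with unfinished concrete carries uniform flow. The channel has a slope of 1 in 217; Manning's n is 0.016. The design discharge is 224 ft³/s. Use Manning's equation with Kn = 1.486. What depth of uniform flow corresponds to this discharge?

y_n = 3.28 ft

Manning's equation rearranged: A R^(2/3) = nQ / (1.486·√S) = 0.016 × 224 / (1.486 × √0.004608) = 35.53.
Trying y = 3.63 ft: A R^(2/3) = 40.66 — high.
Trying y = 2.25 ft: A R^(2/3) = 21.04 — low.
Trying y = 3.28 ft: A R^(2/3) = 35.47 — ≈ 35.53.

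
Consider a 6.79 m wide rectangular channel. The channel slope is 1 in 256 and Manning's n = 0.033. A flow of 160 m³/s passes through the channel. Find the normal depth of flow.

y_n = 7.14 m

Manning's equation rearranged: A R^(2/3) = nQ / (1·√S) = 0.033 × 160 / (√0.003906) = 84.48.
Trying y = 8.08 m: A R^(2/3) = 98.09 — high.
Trying y = 7.14 m: A R^(2/3) = 84.5 — matches.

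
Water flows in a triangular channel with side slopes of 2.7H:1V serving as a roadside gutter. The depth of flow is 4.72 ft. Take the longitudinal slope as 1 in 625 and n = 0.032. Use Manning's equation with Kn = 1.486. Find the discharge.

For a triangular section with side slope z = 2.7: A = zy² = 2.7×4.72² = 60.15 ft²; P = 2y√(1+z²) = 2×4.72×2.879 = 27.18 ft.
Hydraulic radius R = A/P = 60.15/27.18 = 2.213 ft.
Manning's equation: Q = (1.486/n) A R^(2/3) S^(1/2) = (1.486/0.032) × 60.15 × 2.213^(2/3) × 0.0016^(1/2) = 190 ft³/s.

Q = 190 ft³/s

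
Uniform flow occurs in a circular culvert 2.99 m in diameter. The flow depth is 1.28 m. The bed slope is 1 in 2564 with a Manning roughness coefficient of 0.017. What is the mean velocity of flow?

For a circular section of diameter D = 2.99 m at depth y = 1.28 m, the central angle is θ = 2 arccos(1 − 2y/D) = 2.853 rad. Then A = (D²/8)(θ − sin θ) = 2.87 m² and P = Dθ/2 = 4.265 m.
Hydraulic radius R = A/P = 2.87/4.265 = 0.6729 m.
From Manning's equation, V = (1/n) R^(2/3) S^(1/2) = (1/0.017) × 0.6729^(2/3) × 0.00039^(1/2) = 0.892 m/s.

V = 0.892 m/s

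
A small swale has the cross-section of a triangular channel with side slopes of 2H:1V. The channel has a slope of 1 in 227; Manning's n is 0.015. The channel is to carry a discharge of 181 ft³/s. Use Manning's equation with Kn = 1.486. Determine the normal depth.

y_n = 3.27 ft

Manning's equation rearranged: A R^(2/3) = nQ / (1.486·√S) = 0.015 × 181 / (1.486 × √0.004405) = 27.53.
Trying y = 4.1 ft: A R^(2/3) = 50.37 — over.
Trying y = 2.24 ft: A R^(2/3) = 10.05 — short.
Trying y = 3.27 ft: A R^(2/3) = 27.55 — close enough.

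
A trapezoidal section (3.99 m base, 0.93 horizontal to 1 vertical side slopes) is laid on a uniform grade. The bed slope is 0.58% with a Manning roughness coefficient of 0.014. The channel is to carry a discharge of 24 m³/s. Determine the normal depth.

y_n = 1.06 m

Manning's equation rearranged: A R^(2/3) = nQ / (1·√S) = 0.014 × 24 / (√0.0058) = 4.412.
At y = 0.843 m: A R^(2/3) = 2.987 — short.
At y = 1.17 m: A R^(2/3) = 5.234 — over.
At y = 1.06 m: A R^(2/3) = 4.416 — ≈ 4.412.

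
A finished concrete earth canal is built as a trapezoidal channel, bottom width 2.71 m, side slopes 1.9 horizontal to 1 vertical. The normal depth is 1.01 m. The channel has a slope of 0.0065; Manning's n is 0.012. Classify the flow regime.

supercritical

With bottom width b = 2.71 m and side slope z = 1.9: A = (b + zy)y = (2.71 + 1.9×1.01)×1.01 = 4.675 m²; P = b + 2y√(1+z²) = 2.71 + 2×1.01×2.147 = 7.047 m.
Hydraulic radius R = A/P = 4.675/7.047 = 0.6634 m.
V = (1/n) R^(2/3) √S = (1/0.012) × 0.6634^(2/3) × √0.0065 = 5.111 m/s. Hydraulic depth D_h = A/T = 4.675/6.548 = 0.714 m.
Froude number Fr = V/√(g·D_h) = 5.111/√(9.81×0.714) = 1.93, which is greater than 1, so the flow is supercritical.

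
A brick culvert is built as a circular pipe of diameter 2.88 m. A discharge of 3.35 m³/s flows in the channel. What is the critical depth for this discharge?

At critical depth, Q² T / (g A³) = 1, i.e. A³/T = Q²/g = 3.35²/9.81 = 1.144.
At y = 0.651 m: A³/T = 0.559 — too small.
At y = 0.881 m: A³/T = 1.814 — too large.
At y = 0.782 m: A³/T = 1.142 — ≈ 1.144.

y_c = 0.782 m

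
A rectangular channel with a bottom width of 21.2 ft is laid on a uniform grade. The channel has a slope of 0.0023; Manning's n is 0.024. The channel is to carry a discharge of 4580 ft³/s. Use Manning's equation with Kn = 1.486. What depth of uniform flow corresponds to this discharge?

y_n = 20 ft

Manning's equation rearranged: A R^(2/3) = nQ / (1.486·√S) = 0.024 × 4580 / (1.486 × √0.0023) = 1542.
Try y = 16.5 ft: A R^(2/3) = 1213 — too small.
Try y = 22 ft: A R^(2/3) = 1732 — too large.
Try y = 20 ft: A R^(2/3) = 1541 — ≈ 1542.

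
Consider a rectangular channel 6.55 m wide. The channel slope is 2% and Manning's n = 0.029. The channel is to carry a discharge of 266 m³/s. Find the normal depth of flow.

y_n = 5.22 m

Manning's equation rearranged: A R^(2/3) = nQ / (1·√S) = 0.029 × 266 / (√0.02) = 54.55.
Trying y = 4.37 m: A R^(2/3) = 43.48 — too small.
Trying y = 5.22 m: A R^(2/3) = 54.5 — ≈ 54.55.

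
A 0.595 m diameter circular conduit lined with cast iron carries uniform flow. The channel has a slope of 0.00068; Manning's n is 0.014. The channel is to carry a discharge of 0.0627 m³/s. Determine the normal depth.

Manning's equation rearranged: A R^(2/3) = nQ / (1·√S) = 0.014 × 0.0627 / (√0.00068) = 0.03366.
Trying y = 0.229 m: A R^(2/3) = 0.02451 — too small.
Trying y = 0.342 m: A R^(2/3) = 0.04906 — too large.
Trying y = 0.273 m: A R^(2/3) = 0.03365 — close enough.

y_n = 0.273 m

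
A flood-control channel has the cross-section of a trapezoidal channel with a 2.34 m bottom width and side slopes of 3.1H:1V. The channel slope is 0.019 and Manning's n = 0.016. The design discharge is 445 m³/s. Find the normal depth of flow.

y_n = 3.1 m

Manning's equation rearranged: A R^(2/3) = nQ / (1·√S) = 0.016 × 445 / (√0.019) = 51.65.
Try y = 2.26 m: A R^(2/3) = 24.35 — too small.
Try y = 3.95 m: A R^(2/3) = 93.04 — too large.
Try y = 3.1 m: A R^(2/3) = 51.6 — close enough.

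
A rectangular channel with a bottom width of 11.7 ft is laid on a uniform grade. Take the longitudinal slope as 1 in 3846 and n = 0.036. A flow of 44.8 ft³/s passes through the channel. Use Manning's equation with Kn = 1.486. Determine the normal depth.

y_n = 3.44 ft

Manning's equation rearranged: A R^(2/3) = nQ / (1.486·√S) = 0.036 × 44.8 / (1.486 × √0.00026) = 67.31.
Try y = 2.73 ft: A R^(2/3) = 48.33 — low.
Try y = 4.07 ft: A R^(2/3) = 85.36 — high.
Try y = 3.44 ft: A R^(2/3) = 67.38 — matches.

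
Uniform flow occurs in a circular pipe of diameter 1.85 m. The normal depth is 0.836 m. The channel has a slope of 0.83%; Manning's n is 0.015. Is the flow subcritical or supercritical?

supercritical

For a circular section of diameter D = 1.85 m at depth y = 0.836 m, the central angle is θ = 2 arccos(1 − 2y/D) = 2.949 rad. Then A = (D²/8)(θ − sin θ) = 1.18 m² and P = Dθ/2 = 2.728 m.
Hydraulic radius R = A/P = 1.18/2.728 = 0.4325 m.
V = (1/n) R^(2/3) √S = (1/0.015) × 0.4325^(2/3) × √0.0083 = 3.473 m/s. Hydraulic depth D_h = A/T = 1.18/1.841 = 0.6406 m.
Froude number Fr = V/√(g·D_h) = 3.473/√(9.81×0.6406) = 1.39, which is greater than 1, so the flow is supercritical.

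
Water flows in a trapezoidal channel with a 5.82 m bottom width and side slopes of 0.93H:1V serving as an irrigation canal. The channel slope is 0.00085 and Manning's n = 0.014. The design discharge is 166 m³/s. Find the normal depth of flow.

y_n = 4.42 m

Manning's equation rearranged: A R^(2/3) = nQ / (1·√S) = 0.014 × 166 / (√0.00085) = 79.71.
Try y = 5.03 m: A R^(2/3) = 102.4 — over.
Try y = 4.42 m: A R^(2/3) = 79.84 — close enough.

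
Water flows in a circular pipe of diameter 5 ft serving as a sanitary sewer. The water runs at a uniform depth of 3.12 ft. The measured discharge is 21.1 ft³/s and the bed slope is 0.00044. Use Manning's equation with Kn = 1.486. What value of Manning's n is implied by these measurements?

For a circular section of diameter D = 5 ft at depth y = 3.12 ft, the central angle is θ = 2 arccos(1 − 2y/D) = 3.643 rad. Then A = (D²/8)(θ − sin θ) = 12.89 ft² and P = Dθ/2 = 9.107 ft.
Hydraulic radius R = A/P = 12.89/9.107 = 1.415 ft.
Rearranging Manning's equation: n = (1.486/Q) A R^(2/3) S^(1/2) = (1.486/21.1) × 12.89 × 1.415^(2/3) × √0.00044 = 0.024.

n = 0.024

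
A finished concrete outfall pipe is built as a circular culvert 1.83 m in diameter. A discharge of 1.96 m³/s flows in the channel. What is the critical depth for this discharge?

y_c = 0.677 m

At critical depth, Q² T / (g A³) = 1, i.e. A³/T = Q²/g = 1.96²/9.81 = 0.3916.
Trying y = 0.556 m: A³/T = 0.183 — low.
Trying y = 0.776 m: A³/T = 0.6617 — high.
Trying y = 0.677 m: A³/T = 0.3917 — close enough.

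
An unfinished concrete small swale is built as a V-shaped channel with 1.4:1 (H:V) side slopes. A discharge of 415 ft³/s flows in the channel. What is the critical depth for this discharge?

At critical depth, Q² T / (g A³) = 1, i.e. A³/T = Q²/g = 415²/32.2 = 5349.
Try y = 6.6 ft: A³/T = 12270 — too large.
Try y = 4.63 ft: A³/T = 2085 — too small.
Try y = 5.59 ft: A³/T = 5349 — matches.

y_c = 5.59 ft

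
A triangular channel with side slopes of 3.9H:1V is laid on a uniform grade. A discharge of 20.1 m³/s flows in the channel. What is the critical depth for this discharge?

y_c = 1.4 m

At critical depth, Q² T / (g A³) = 1, i.e. A³/T = Q²/g = 20.1²/9.81 = 41.18.
Trying y = 1.7 m: A³/T = 108 — too large.
Trying y = 1.16 m: A³/T = 15.97 — too small.
Trying y = 1.4 m: A³/T = 40.9 — matches.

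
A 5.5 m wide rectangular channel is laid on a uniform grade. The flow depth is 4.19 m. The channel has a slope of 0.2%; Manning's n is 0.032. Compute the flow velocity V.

V = 1.96 m/s

Flow area A = b·y = 5.5 × 4.19 = 23.05 m². Wetted perimeter P = b + 2y = 5.5 + 2×4.19 = 13.88 m.
Hydraulic radius R = A/P = 23.05/13.88 = 1.66 m.
From Manning's equation, V = (1/n) R^(2/3) S^(1/2) = (1/0.032) × 1.66^(2/3) × 0.002^(1/2) = 1.96 m/s.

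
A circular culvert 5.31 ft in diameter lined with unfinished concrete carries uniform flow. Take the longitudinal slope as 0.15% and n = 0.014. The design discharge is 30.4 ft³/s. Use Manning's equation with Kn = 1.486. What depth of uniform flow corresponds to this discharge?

Manning's equation rearranged: A R^(2/3) = nQ / (1.486·√S) = 0.014 × 30.4 / (1.486 × √0.0015) = 7.395.
Try y = 2.06 ft: A R^(2/3) = 8.522 — too large.
Try y = 1.32 ft: A R^(2/3) = 3.623 — too small.
Try y = 1.91 ft: A R^(2/3) = 7.404 — ≈ 7.395.

y_n = 1.91 ft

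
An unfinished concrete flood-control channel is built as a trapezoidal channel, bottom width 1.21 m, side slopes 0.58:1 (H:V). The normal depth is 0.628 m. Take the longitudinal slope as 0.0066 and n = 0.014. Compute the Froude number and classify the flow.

supercritical

With bottom width b = 1.21 m and side slope z = 0.58: A = (b + zy)y = (1.21 + 0.58×0.628)×0.628 = 0.9886 m²; P = b + 2y√(1+z²) = 1.21 + 2×0.628×1.156 = 2.662 m.
Hydraulic radius R = A/P = 0.9886/2.662 = 0.3714 m.
V = (1/n) R^(2/3) √S = (1/0.014) × 0.3714^(2/3) × √0.0066 = 2.998 m/s. Hydraulic depth D_h = A/T = 0.9886/1.938 = 0.51 m.
Froude number Fr = V/√(g·D_h) = 2.998/√(9.81×0.51) = 1.34, which is greater than 1, so the flow is supercritical.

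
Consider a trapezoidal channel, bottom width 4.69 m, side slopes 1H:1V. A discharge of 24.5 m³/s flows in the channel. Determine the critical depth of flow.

y_c = 1.28 m

At critical depth, Q² T / (g A³) = 1, i.e. A³/T = Q²/g = 24.5²/9.81 = 61.19.
Trying y = 1.09 m: A³/T = 36.4 — too small.
Trying y = 1.45 m: A³/T = 92.98 — too large.
Trying y = 1.28 m: A³/T = 61.55 — matches.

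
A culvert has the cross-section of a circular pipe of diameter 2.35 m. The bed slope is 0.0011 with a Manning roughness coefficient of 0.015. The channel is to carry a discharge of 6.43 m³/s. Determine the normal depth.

y_n = 1.84 m

Manning's equation rearranged: A R^(2/3) = nQ / (1·√S) = 0.015 × 6.43 / (√0.0011) = 2.908.
Trying y = 2.19 m: A R^(2/3) = 3.272 — high.
Trying y = 1.84 m: A R^(2/3) = 2.91 — matches.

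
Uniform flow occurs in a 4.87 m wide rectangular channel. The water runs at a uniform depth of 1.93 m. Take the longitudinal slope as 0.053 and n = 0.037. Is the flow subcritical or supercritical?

Flow area A = b·y = 4.87 × 1.93 = 9.399 m². Wetted perimeter P = b + 2y = 4.87 + 2×1.93 = 8.73 m.
Hydraulic radius R = A/P = 9.399/8.73 = 1.077 m.
V = (1/n) R^(2/3) √S = (1/0.037) × 1.077^(2/3) × √0.053 = 6.536 m/s. Hydraulic depth D_h = A/T = 9.399/4.87 = 1.93 m.
Froude number Fr = V/√(g·D_h) = 6.536/√(9.81×1.93) = 1.5, which is greater than 1, so the flow is supercritical.

supercritical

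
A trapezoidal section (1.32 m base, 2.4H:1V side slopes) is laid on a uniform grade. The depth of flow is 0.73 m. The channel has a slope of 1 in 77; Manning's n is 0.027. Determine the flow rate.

Q = 5.46 m³/s

With bottom width b = 1.32 m and side slope z = 2.4: A = (b + zy)y = (1.32 + 2.4×0.73)×0.73 = 2.243 m²; P = b + 2y√(1+z²) = 1.32 + 2×0.73×2.6 = 5.116 m.
Hydraulic radius R = A/P = 2.243/5.116 = 0.4383 m.
Manning's equation: Q = (1/n) A R^(2/3) S^(1/2) = (1/0.027) × 2.243 × 0.4383^(2/3) × 0.01299^(1/2) = 5.46 m³/s.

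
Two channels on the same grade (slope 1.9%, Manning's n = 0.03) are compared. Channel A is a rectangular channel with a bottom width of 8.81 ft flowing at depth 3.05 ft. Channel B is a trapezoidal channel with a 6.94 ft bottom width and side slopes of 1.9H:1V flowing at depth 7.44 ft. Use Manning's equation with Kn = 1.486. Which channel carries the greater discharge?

channel B

Channel A: Flow area A = b·y = 8.81 × 3.05 = 26.87 ft². Wetted perimeter P = b + 2y = 8.81 + 2×3.05 = 14.91 ft. Hydraulic radius R = A/P = 26.87/14.91 = 1.802 ft. Q_A = (1.486/0.03)·26.87·1.802^(2/3)·√0.019 = 271.7 ft³/s.
Channel B: With bottom width b = 6.94 ft and side slope z = 1.9: A = (b + zy)y = (6.94 + 1.9×7.44)×7.44 = 156.8 ft²; P = b + 2y√(1+z²) = 6.94 + 2×7.44×2.147 = 38.89 ft. Hydraulic radius R = A/P = 156.8/38.89 = 4.032 ft. Q_B = (1.486/0.03)·156.8·4.032^(2/3)·√0.019 = 2712 ft³/s.
Q_A = 271.7 ft³/s vs Q_B = 2712 ft³/s, so channel B carries more.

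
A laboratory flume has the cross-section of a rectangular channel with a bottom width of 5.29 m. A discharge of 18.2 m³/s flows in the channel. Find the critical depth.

y_c = 1.06 m

For a rectangular channel, critical depth y_c = (q²/g)^(1/3) where q = Q/b = 18.2/5.29 = 3.44 m²/s.
So y_c = (3.44²/9.81)^(1/3) = 1.06 m.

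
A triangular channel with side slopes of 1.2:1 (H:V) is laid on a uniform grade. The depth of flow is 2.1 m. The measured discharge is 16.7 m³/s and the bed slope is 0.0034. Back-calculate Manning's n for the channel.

n = 0.016

For a triangular section with side slope z = 1.2: A = zy² = 1.2×2.1² = 5.292 m²; P = 2y√(1+z²) = 2×2.1×1.562 = 6.561 m.
Hydraulic radius R = A/P = 5.292/6.561 = 0.8066 m.
Rearranging Manning's equation: n = (1/Q) A R^(2/3) S^(1/2) = (1/16.7) × 5.292 × 0.8066^(2/3) × √0.0034 = 0.016.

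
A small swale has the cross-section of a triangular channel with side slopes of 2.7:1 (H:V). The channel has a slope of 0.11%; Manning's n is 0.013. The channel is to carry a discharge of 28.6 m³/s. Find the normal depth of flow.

y_n = 2.06 m

Manning's equation rearranged: A R^(2/3) = nQ / (1·√S) = 0.013 × 28.6 / (√0.0011) = 11.21.
Trying y = 1.67 m: A R^(2/3) = 6.397 — short.
Trying y = 2.29 m: A R^(2/3) = 14.85 — over.
Trying y = 2.06 m: A R^(2/3) = 11.2 — close enough.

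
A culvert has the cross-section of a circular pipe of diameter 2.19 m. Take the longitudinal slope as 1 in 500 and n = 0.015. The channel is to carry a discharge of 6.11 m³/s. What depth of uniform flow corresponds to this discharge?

Manning's equation rearranged: A R^(2/3) = nQ / (1·√S) = 0.015 × 6.11 / (√0.002) = 2.049.
Try y = 1.18 m: A R^(2/3) = 1.428 — short.
Try y = 1.5 m: A R^(2/3) = 2.051 — ≈ 2.049.

y_n = 1.5 m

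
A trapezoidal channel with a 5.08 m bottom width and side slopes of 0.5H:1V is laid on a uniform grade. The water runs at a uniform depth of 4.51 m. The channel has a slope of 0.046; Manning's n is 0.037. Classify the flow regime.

With bottom width b = 5.08 m and side slope z = 0.5: A = (b + zy)y = (5.08 + 0.5×4.51)×4.51 = 33.08 m²; P = b + 2y√(1+z²) = 5.08 + 2×4.51×1.118 = 15.16 m.
Hydraulic radius R = A/P = 33.08/15.16 = 2.181 m.
V = (1/n) R^(2/3) √S = (1/0.037) × 2.181^(2/3) × √0.046 = 9.75 m/s. Hydraulic depth D_h = A/T = 33.08/9.59 = 3.45 m.
Froude number Fr = V/√(g·D_h) = 9.75/√(9.81×3.45) = 1.68, which is greater than 1, so the flow is supercritical.

supercritical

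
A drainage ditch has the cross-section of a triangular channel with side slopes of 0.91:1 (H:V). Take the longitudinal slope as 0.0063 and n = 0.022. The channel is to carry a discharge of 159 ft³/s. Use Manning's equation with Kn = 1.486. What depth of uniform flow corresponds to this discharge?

y_n = 4.85 ft

Manning's equation rearranged: A R^(2/3) = nQ / (1.486·√S) = 0.022 × 159 / (1.486 × √0.0063) = 29.66.
Try y = 4.01 ft: A R^(2/3) = 17.87 — short.
Try y = 5.63 ft: A R^(2/3) = 44.16 — over.
Try y = 4.85 ft: A R^(2/3) = 29.67 — close enough.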